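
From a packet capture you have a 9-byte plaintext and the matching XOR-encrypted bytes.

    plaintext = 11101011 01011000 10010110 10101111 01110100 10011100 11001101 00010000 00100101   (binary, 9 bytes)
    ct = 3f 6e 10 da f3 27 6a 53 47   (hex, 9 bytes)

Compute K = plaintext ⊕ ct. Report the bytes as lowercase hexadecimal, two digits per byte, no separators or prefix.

d436867587bba74362

Since ct = plaintext ⊕ K, XORing both sides with plaintext gives K = plaintext ⊕ ct.
byte 0: 235 ^  63 = 212
byte 1:  88 ^ 110 =  54
byte 2: 150 ^  16 = 134
byte 3: 175 ^ 218 = 117
byte 4: 116 ^ 243 = 135
byte 5: 156 ^  39 = 187
byte 6: 205 ^ 106 = 167
byte 7:  16 ^  83 =  67
byte 8:  37 ^  71 =  98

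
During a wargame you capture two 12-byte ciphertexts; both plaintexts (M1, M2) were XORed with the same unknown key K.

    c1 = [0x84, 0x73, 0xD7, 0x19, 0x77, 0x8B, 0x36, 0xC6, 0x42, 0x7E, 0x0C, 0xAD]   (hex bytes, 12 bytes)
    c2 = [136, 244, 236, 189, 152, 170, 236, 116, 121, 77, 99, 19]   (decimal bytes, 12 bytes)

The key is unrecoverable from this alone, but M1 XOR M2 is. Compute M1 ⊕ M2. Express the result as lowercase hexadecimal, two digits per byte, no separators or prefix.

c1 ⊕ c2 = (M1 ⊕ K) ⊕ (M2 ⊕ K) = M1 ⊕ M2 — the shared key cancels under XOR.
byte 0: 84 ^ 88 = 0c
byte 1: 73 ^ f4 = 87
byte 2: d7 ^ ec = 3b
byte 3: 19 ^ bd = a4
byte 4: 77 ^ 98 = ef
byte 5: 8b ^ aa = 21
byte 6: 36 ^ ec = da
byte 7: c6 ^ 74 = b2
byte 8: 42 ^ 79 = 3b
byte 9: 7e ^ 4d = 33
byte 10: 0c ^ 63 = 6f
byte 11: ad ^ 13 = be

0c873ba4ef21dab23b336fbe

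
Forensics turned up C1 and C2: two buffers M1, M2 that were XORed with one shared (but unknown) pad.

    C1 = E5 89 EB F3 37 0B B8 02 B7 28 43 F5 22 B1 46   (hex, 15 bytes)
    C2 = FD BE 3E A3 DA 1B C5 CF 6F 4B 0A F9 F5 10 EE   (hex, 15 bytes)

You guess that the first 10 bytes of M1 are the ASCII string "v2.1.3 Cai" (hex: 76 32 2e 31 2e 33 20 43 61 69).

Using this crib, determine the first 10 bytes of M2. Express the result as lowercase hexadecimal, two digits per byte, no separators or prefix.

First, C1 ⊕ C2 = (M1 ⊕ K) ⊕ (M2 ⊕ K) = M1 ⊕ M2, so the key drops out. Then M2 = (M1 ⊕ M2) ⊕ M1 over the first 10 bytes.
byte 0: (e5 XOR fd) XOR 76 = 18 XOR 76 = 6e
byte 1: (89 XOR be) XOR 32 = 37 XOR 32 = 05
byte 2: (eb XOR 3e) XOR 2e = d5 XOR 2e = fb
byte 3: (f3 XOR a3) XOR 31 = 50 XOR 31 = 61
byte 4: (37 XOR da) XOR 2e = ed XOR 2e = c3
byte 5: (0b XOR 1b) XOR 33 = 10 XOR 33 = 23
byte 6: (b8 XOR c5) XOR 20 = 7d XOR 20 = 5d
byte 7: (02 XOR cf) XOR 43 = cd XOR 43 = 8e
byte 8: (b7 XOR 6f) XOR 61 = d8 XOR 61 = b9
byte 9: (28 XOR 4b) XOR 69 = 63 XOR 69 = 0a

6e05fb61c3235d8eb90a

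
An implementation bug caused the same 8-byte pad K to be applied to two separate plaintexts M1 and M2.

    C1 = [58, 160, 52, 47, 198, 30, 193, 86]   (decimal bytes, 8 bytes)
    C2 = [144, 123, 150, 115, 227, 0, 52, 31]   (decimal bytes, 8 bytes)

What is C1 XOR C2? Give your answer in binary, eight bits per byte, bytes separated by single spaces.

C1 ⊕ C2 = (M1 ⊕ K) ⊕ (M2 ⊕ K) = M1 ⊕ M2 — the shared key cancels under XOR.
00111010 ^ 10010000 = 10101010
10100000 ^ 01111011 = 11011011
00110100 ^ 10010110 = 10100010
00101111 ^ 01110011 = 01011100
11000110 ^ 11100011 = 00100101
00011110 ^ 00000000 = 00011110
11000001 ^ 00110100 = 11110101
01010110 ^ 00011111 = 01001001

10101010 11011011 10100010 01011100 00100101 00011110 11110101 01001001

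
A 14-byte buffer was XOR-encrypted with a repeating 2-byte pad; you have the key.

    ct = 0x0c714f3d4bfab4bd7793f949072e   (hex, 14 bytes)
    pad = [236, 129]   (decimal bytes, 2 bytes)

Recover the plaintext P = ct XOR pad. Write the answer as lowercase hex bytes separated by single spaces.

e0 f0 a3 bc a7 7b 58 3c 9b 12 15 c8 eb af

The 2-byte key repeats, so the effective keystream is ec 81 ec 81 ec 81 ec 81 ec 81 ec 81 ec 81.
byte 0: 00001100 ^ 11101100 = 11100000
byte 1: 01110001 ^ 10000001 = 11110000
byte 2: 01001111 ^ 11101100 = 10100011
byte 3: 00111101 ^ 10000001 = 10111100
byte 4: 01001011 ^ 11101100 = 10100111
byte 5: 11111010 ^ 10000001 = 01111011
byte 6: 10110100 ^ 11101100 = 01011000
byte 7: 10111101 ^ 10000001 = 00111100
byte 8: 01110111 ^ 11101100 = 10011011
byte 9: 10010011 ^ 10000001 = 00010010
byte 10: 11111001 ^ 11101100 = 00010101
byte 11: 01001001 ^ 10000001 = 11001000
byte 12: 00000111 ^ 11101100 = 11101011
byte 13: 00101110 ^ 10000001 = 10101111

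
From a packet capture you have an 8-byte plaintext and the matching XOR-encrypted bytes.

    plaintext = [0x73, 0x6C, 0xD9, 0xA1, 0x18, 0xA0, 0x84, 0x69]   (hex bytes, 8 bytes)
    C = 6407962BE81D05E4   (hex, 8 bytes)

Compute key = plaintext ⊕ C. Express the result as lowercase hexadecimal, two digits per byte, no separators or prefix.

Since C = plaintext ⊕ key, XORing both sides with plaintext gives key = plaintext ⊕ C.
byte 0: 73 ⊕ 64 = 17
byte 1: 6c ⊕ 07 = 6b
byte 2: d9 ⊕ 96 = 4f
byte 3: a1 ⊕ 2b = 8a
byte 4: 18 ⊕ e8 = f0
byte 5: a0 ⊕ 1d = bd
byte 6: 84 ⊕ 05 = 81
byte 7: 69 ⊕ e4 = 8d

176b4f8af0bd818d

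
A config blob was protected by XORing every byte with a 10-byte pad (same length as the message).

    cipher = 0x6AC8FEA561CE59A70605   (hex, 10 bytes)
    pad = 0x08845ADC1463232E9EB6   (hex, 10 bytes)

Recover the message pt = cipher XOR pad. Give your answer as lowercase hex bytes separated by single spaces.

byte 0: 6a ⊕ 08 = 62
byte 1: c8 ⊕ 84 = 4c
byte 2: fe ⊕ 5a = a4
byte 3: a5 ⊕ dc = 79
byte 4: 61 ⊕ 14 = 75
byte 5: ce ⊕ 63 = ad
byte 6: 59 ⊕ 23 = 7a
byte 7: a7 ⊕ 2e = 89
byte 8: 06 ⊕ 9e = 98
byte 9: 05 ⊕ b6 = b3

62 4c a4 79 75 ad 7a 89 98 b3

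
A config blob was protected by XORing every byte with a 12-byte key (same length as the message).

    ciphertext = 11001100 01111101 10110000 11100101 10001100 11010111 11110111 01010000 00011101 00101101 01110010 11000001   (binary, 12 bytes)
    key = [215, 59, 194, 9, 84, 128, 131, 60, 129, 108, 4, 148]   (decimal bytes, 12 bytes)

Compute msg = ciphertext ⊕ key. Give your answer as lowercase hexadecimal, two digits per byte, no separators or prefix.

cc ^ d7 = 1b
7d ^ 3b = 46
b0 ^ c2 = 72
e5 ^ 09 = ec
8c ^ 54 = d8
d7 ^ 80 = 57
f7 ^ 83 = 74
50 ^ 3c = 6c
1d ^ 81 = 9c
2d ^ 6c = 41
72 ^ 04 = 76
c1 ^ 94 = 55

1b4672ecd857746c9c417655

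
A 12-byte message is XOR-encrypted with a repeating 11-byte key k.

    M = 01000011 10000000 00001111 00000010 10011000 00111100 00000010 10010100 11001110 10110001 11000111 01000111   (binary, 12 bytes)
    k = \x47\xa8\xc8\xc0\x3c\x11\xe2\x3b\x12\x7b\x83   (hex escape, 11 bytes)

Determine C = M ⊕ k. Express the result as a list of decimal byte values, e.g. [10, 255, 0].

The 11-byte key repeats, so the effective keystream is 47 a8 c8 c0 3c 11 e2 3b 12 7b 83 47.
byte 0:  67 xor  71 =   4
byte 1: 128 xor 168 =  40
byte 2:  15 xor 200 = 199
byte 3:   2 xor 192 = 194
byte 4: 152 xor  60 = 164
byte 5:  60 xor  17 =  45
byte 6:   2 xor 226 = 224
byte 7: 148 xor  59 = 175
byte 8: 206 xor  18 = 220
byte 9: 177 xor 123 = 202
byte 10: 199 xor 131 =  68
byte 11:  71 xor  71 =   0

[4, 40, 199, 194, 164, 45, 224, 175, 220, 202, 68, 0]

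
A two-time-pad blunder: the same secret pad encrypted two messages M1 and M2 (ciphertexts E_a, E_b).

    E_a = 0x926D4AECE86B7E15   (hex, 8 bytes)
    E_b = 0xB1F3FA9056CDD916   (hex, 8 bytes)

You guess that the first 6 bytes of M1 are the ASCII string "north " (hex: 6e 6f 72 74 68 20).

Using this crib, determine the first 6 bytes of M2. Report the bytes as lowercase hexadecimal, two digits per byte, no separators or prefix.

4df1c208d686

First, E_a ⊕ E_b = (M1 ⊕ K) ⊕ (M2 ⊕ K) = M1 ⊕ M2, so the key drops out. Then M2 = (M1 ⊕ M2) ⊕ M1 over the first 6 bytes.
byte 0: (92 XOR b1) XOR 6e = 23 XOR 6e = 4d
byte 1: (6d XOR f3) XOR 6f = 9e XOR 6f = f1
byte 2: (4a XOR fa) XOR 72 = b0 XOR 72 = c2
byte 3: (ec XOR 90) XOR 74 = 7c XOR 74 = 08
byte 4: (e8 XOR 56) XOR 68 = be XOR 68 = d6
byte 5: (6b XOR cd) XOR 20 = a6 XOR 20 = 86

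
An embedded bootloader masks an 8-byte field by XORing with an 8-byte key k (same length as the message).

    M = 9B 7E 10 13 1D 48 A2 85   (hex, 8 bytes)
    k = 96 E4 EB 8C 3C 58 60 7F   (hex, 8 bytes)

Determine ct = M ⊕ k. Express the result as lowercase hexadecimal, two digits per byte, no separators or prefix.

XOR is its own inverse, so applying the key byte-wise gives the result directly.
155 xor 150 =  13
126 xor 228 = 154
 16 xor 235 = 251
 19 xor 140 = 159
 29 xor  60 =  33
 72 xor  88 =  16
162 xor  96 = 194
133 xor 127 = 250

0d9afb9f2110c2fa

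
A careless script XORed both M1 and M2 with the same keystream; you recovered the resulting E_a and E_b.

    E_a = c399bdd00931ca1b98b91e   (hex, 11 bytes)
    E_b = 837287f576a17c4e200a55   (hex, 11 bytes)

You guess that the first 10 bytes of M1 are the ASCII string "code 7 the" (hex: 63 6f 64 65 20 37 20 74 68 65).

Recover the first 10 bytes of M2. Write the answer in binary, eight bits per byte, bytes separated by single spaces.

First, E_a ⊕ E_b = (M1 ⊕ K) ⊕ (M2 ⊕ K) = M1 ⊕ M2, so the key drops out. Then M2 = (M1 ⊕ M2) ⊕ M1 over the first 10 bytes.
byte 0: (c3 ⊕ 83) ⊕ 63 = 40 ⊕ 63 = 23
byte 1: (99 ⊕ 72) ⊕ 6f = eb ⊕ 6f = 84
byte 2: (bd ⊕ 87) ⊕ 64 = 3a ⊕ 64 = 5e
byte 3: (d0 ⊕ f5) ⊕ 65 = 25 ⊕ 65 = 40
byte 4: (09 ⊕ 76) ⊕ 20 = 7f ⊕ 20 = 5f
byte 5: (31 ⊕ a1) ⊕ 37 = 90 ⊕ 37 = a7
byte 6: (ca ⊕ 7c) ⊕ 20 = b6 ⊕ 20 = 96
byte 7: (1b ⊕ 4e) ⊕ 74 = 55 ⊕ 74 = 21
byte 8: (98 ⊕ 20) ⊕ 68 = b8 ⊕ 68 = d0
byte 9: (b9 ⊕ 0a) ⊕ 65 = b3 ⊕ 65 = d6

00100011 10000100 01011110 01000000 01011111 10100111 10010110 00100001 11010000 11010110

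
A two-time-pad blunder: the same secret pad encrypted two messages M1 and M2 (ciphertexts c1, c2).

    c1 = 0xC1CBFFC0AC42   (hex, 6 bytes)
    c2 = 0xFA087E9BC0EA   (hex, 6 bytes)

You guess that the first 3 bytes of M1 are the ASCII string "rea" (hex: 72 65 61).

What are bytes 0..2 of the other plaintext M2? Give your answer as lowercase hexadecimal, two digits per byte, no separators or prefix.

First, c1 ⊕ c2 = (M1 ⊕ K) ⊕ (M2 ⊕ K) = M1 ⊕ M2, so the key drops out. Then M2 = (M1 ⊕ M2) ⊕ M1 over the first 3 bytes.
byte 0: (c1 ⊕ fa) ⊕ 72 = 3b ⊕ 72 = 49
byte 1: (cb ⊕ 08) ⊕ 65 = c3 ⊕ 65 = a6
byte 2: (ff ⊕ 7e) ⊕ 61 = 81 ⊕ 61 = e0

49a6e0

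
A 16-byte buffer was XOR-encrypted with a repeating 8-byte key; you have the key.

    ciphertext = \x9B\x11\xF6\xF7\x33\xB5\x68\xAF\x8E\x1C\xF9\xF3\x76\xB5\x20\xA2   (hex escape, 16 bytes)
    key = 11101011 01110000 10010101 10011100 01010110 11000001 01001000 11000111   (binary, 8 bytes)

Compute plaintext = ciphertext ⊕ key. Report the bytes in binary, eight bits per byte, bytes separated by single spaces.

01110000 01100001 01100011 01101011 01100101 01110100 00100000 01101000 01100101 01101100 01101100 01101111 00100000 01110100 01101000 01100101

The 8-byte key repeats, so the effective keystream is eb 70 95 9c 56 c1 48 c7 eb 70 95 9c 56 c1 48 c7.
byte 0: 9b XOR eb = 70
byte 1: 11 XOR 70 = 61
byte 2: f6 XOR 95 = 63
byte 3: f7 XOR 9c = 6b
byte 4: 33 XOR 56 = 65
byte 5: b5 XOR c1 = 74
byte 6: 68 XOR 48 = 20
byte 7: af XOR c7 = 68
byte 8: 8e XOR eb = 65
byte 9: 1c XOR 70 = 6c
byte 10: f9 XOR 95 = 6c
byte 11: f3 XOR 9c = 6f
byte 12: 76 XOR 56 = 20
byte 13: b5 XOR c1 = 74
byte 14: 20 XOR 48 = 68
byte 15: a2 XOR c7 = 65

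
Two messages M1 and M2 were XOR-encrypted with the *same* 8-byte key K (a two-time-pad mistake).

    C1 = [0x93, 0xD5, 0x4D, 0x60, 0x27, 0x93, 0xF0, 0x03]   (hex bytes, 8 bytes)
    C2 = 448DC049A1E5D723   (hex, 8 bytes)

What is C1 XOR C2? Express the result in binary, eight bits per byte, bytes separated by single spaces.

11010111 01011000 10001101 00101001 10000110 01110110 00100111 00100000

C1 ⊕ C2 = (M1 ⊕ K) ⊕ (M2 ⊕ K) = M1 ⊕ M2 — the shared key cancels under XOR.
93 ⊕ 44 = d7
d5 ⊕ 8d = 58
4d ⊕ c0 = 8d
60 ⊕ 49 = 29
27 ⊕ a1 = 86
93 ⊕ e5 = 76
f0 ⊕ d7 = 27
03 ⊕ 23 = 20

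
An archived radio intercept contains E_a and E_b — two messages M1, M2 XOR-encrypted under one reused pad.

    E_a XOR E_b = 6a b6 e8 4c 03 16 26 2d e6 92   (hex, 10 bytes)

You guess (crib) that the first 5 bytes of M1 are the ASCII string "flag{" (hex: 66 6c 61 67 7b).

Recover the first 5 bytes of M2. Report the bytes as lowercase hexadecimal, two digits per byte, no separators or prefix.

0cda892b78

Since E_a ⊕ E_b = M1 ⊕ M2, XORing with the guessed M1 bytes yields the corresponding M2 bytes: M2 = (E_a ⊕ E_b) ⊕ M1.
106 xor 102 =  12
182 xor 108 = 218
232 xor  97 = 137
 76 xor 103 =  43
  3 xor 123 = 120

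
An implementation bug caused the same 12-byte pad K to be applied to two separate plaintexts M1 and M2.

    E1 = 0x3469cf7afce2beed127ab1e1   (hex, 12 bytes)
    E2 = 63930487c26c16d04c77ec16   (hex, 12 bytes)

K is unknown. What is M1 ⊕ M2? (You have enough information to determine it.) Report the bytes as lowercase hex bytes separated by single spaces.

E1 ⊕ E2 = (M1 ⊕ K) ⊕ (M2 ⊕ K) = M1 ⊕ M2 — the shared key cancels under XOR.
byte 0: 34 ^ 63 = 57
byte 1: 69 ^ 93 = fa
byte 2: cf ^ 04 = cb
byte 3: 7a ^ 87 = fd
byte 4: fc ^ c2 = 3e
byte 5: e2 ^ 6c = 8e
byte 6: be ^ 16 = a8
byte 7: ed ^ d0 = 3d
byte 8: 12 ^ 4c = 5e
byte 9: 7a ^ 77 = 0d
byte 10: b1 ^ ec = 5d
byte 11: e1 ^ 16 = f7

57 fa cb fd 3e 8e a8 3d 5e 0d 5d f7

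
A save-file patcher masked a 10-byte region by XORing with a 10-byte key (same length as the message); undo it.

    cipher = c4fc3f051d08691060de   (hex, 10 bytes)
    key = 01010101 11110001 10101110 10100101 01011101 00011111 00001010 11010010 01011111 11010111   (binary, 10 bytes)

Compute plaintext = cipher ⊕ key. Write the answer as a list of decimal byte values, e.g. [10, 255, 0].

[145, 13, 145, 160, 64, 23, 99, 194, 63, 9]

byte 0: 196 xor  85 = 145
byte 1: 252 xor 241 =  13
byte 2:  63 xor 174 = 145
byte 3:   5 xor 165 = 160
byte 4:  29 xor  93 =  64
byte 5:   8 xor  31 =  23
byte 6: 105 xor  10 =  99
byte 7:  16 xor 210 = 194
byte 8:  96 xor  95 =  63
byte 9: 222 xor 215 =   9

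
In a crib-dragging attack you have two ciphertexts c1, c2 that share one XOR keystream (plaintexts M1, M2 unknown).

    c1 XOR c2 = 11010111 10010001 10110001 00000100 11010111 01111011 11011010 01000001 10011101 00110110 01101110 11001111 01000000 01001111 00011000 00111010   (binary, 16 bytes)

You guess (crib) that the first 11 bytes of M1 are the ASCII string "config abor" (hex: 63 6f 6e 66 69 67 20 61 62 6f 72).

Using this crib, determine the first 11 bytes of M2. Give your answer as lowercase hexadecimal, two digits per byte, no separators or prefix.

b4fedf62be1cfa20ff591c

Since c1 ⊕ c2 = M1 ⊕ M2, XORing with the guessed M1 bytes yields the corresponding M2 bytes: M2 = (c1 ⊕ c2) ⊕ M1.
215 ^  99 = 180
145 ^ 111 = 254
177 ^ 110 = 223
  4 ^ 102 =  98
215 ^ 105 = 190
123 ^ 103 =  28
218 ^  32 = 250
 65 ^  97 =  32
157 ^  98 = 255
 54 ^ 111 =  89
110 ^ 114 =  28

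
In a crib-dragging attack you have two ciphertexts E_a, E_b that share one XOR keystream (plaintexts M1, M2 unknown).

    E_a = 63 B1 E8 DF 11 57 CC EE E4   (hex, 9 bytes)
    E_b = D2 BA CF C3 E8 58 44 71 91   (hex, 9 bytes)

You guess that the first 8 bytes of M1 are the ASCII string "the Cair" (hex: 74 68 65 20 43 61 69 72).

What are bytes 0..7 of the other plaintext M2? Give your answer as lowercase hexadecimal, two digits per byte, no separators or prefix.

c563423cba6ee1ed

First, E_a ⊕ E_b = (M1 ⊕ K) ⊕ (M2 ⊕ K) = M1 ⊕ M2, so the key drops out. Then M2 = (M1 ⊕ M2) ⊕ M1 over the first 8 bytes.
byte 0: (63 ⊕ d2) ⊕ 74 = b1 ⊕ 74 = c5
byte 1: (b1 ⊕ ba) ⊕ 68 = 0b ⊕ 68 = 63
byte 2: (e8 ⊕ cf) ⊕ 65 = 27 ⊕ 65 = 42
byte 3: (df ⊕ c3) ⊕ 20 = 1c ⊕ 20 = 3c
byte 4: (11 ⊕ e8) ⊕ 43 = f9 ⊕ 43 = ba
byte 5: (57 ⊕ 58) ⊕ 61 = 0f ⊕ 61 = 6e
byte 6: (cc ⊕ 44) ⊕ 69 = 88 ⊕ 69 = e1
byte 7: (ee ⊕ 71) ⊕ 72 = 9f ⊕ 72 = ed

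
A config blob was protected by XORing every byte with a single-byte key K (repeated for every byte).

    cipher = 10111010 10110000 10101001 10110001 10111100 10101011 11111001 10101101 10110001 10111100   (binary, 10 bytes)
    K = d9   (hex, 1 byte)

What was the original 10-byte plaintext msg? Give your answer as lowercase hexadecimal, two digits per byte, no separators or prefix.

The 1-byte key repeats, so the effective keystream is d9 d9 d9 d9 d9 d9 d9 d9 d9 d9.
byte 0: ba ⊕ d9 = 63
byte 1: b0 ⊕ d9 = 69
byte 2: a9 ⊕ d9 = 70
byte 3: b1 ⊕ d9 = 68
byte 4: bc ⊕ d9 = 65
byte 5: ab ⊕ d9 = 72
byte 6: f9 ⊕ d9 = 20
byte 7: ad ⊕ d9 = 74
byte 8: b1 ⊕ d9 = 68
byte 9: bc ⊕ d9 = 65

63697068657220746865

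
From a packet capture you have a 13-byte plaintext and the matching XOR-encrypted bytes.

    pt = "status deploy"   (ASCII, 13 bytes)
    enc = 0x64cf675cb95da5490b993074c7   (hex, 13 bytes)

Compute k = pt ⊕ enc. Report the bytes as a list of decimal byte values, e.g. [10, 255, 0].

[23, 187, 6, 40, 204, 46, 133, 45, 110, 233, 92, 27, 190]

Since enc = pt ⊕ k, XORing both sides with pt gives k = pt ⊕ enc.
73 xor 64 = 17
74 xor cf = bb
61 xor 67 = 06
74 xor 5c = 28
75 xor b9 = cc
73 xor 5d = 2e
20 xor a5 = 85
64 xor 49 = 2d
65 xor 0b = 6e
70 xor 99 = e9
6c xor 30 = 5c
6f xor 74 = 1b
79 xor c7 = be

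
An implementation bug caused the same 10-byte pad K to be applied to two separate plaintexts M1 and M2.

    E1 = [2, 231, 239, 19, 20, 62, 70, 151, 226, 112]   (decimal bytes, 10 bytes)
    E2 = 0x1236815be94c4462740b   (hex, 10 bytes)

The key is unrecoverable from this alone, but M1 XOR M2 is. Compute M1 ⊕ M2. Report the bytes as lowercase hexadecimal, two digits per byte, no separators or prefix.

10d16e48fd7202f5967b

E1 ⊕ E2 = (M1 ⊕ K) ⊕ (M2 ⊕ K) = M1 ⊕ M2 — the shared key cancels under XOR.
02 ⊕ 12 = 10
e7 ⊕ 36 = d1
ef ⊕ 81 = 6e
13 ⊕ 5b = 48
14 ⊕ e9 = fd
3e ⊕ 4c = 72
46 ⊕ 44 = 02
97 ⊕ 62 = f5
e2 ⊕ 74 = 96
70 ⊕ 0b = 7b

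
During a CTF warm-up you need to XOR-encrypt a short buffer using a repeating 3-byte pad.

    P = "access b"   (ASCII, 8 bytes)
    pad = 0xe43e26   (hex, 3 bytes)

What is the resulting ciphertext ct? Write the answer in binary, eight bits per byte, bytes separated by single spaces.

The 3-byte key repeats, so the effective keystream is e4 3e 26 e4 3e 26 e4 3e.
byte 0: 61 ⊕ e4 = 85
byte 1: 63 ⊕ 3e = 5d
byte 2: 63 ⊕ 26 = 45
byte 3: 65 ⊕ e4 = 81
byte 4: 73 ⊕ 3e = 4d
byte 5: 73 ⊕ 26 = 55
byte 6: 20 ⊕ e4 = c4
byte 7: 62 ⊕ 3e = 5c

10000101 01011101 01000101 10000001 01001101 01010101 11000100 01011100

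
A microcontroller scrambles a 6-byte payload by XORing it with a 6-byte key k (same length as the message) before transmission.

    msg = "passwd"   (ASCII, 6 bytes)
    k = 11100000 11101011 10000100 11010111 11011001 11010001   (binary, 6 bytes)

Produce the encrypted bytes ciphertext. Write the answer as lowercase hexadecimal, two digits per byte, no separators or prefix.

byte 0: 70 ^ e0 = 90
byte 1: 61 ^ eb = 8a
byte 2: 73 ^ 84 = f7
byte 3: 73 ^ d7 = a4
byte 4: 77 ^ d9 = ae
byte 5: 64 ^ d1 = b5

908af7a4aeb5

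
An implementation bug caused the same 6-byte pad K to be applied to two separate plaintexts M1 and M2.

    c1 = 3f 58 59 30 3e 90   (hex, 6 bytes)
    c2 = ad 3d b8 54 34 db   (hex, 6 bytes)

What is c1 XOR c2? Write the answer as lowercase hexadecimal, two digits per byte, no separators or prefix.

9265e1640a4b

c1 ⊕ c2 = (M1 ⊕ K) ⊕ (M2 ⊕ K) = M1 ⊕ M2 — the shared key cancels under XOR.
3f XOR ad = 92
58 XOR 3d = 65
59 XOR b8 = e1
30 XOR 54 = 64
3e XOR 34 = 0a
90 XOR db = 4b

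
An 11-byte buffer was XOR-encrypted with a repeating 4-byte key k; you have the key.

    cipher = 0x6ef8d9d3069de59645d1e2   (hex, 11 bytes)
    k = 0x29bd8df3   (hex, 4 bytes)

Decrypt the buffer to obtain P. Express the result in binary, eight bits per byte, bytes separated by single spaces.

01000111 01000101 01010100 00100000 00101111 00100000 01101000 01100101 01101100 01101100 01101111

The 4-byte key repeats, so the effective keystream is 29 bd 8d f3 29 bd 8d f3 29 bd 8d.
byte 0: 6e ^ 29 = 47
byte 1: f8 ^ bd = 45
byte 2: d9 ^ 8d = 54
byte 3: d3 ^ f3 = 20
byte 4: 06 ^ 29 = 2f
byte 5: 9d ^ bd = 20
byte 6: e5 ^ 8d = 68
byte 7: 96 ^ f3 = 65
byte 8: 45 ^ 29 = 6c
byte 9: d1 ^ bd = 6c
byte 10: e2 ^ 8d = 6f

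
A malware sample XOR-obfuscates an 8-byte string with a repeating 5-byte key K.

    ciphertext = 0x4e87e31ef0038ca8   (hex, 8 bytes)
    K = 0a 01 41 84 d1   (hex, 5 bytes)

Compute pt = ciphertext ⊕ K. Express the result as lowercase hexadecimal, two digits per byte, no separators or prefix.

The 5-byte key repeats, so the effective keystream is 0a 01 41 84 d1 0a 01 41.
byte 0:  78 ^  10 =  68
byte 1: 135 ^   1 = 134
byte 2: 227 ^  65 = 162
byte 3:  30 ^ 132 = 154
byte 4: 240 ^ 209 =  33
byte 5:   3 ^  10 =   9
byte 6: 140 ^   1 = 141
byte 7: 168 ^  65 = 233

4486a29a21098de9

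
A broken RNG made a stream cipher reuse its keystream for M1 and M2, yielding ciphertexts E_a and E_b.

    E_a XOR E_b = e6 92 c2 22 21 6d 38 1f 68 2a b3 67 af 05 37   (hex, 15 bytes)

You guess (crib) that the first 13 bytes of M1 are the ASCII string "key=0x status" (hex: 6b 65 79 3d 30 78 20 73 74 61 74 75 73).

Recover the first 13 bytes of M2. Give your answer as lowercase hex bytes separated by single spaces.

Since E_a ⊕ E_b = M1 ⊕ M2, XORing with the guessed M1 bytes yields the corresponding M2 bytes: M2 = (E_a ⊕ E_b) ⊕ M1.
11100110 ^ 01101011 = 10001101
10010010 ^ 01100101 = 11110111
11000010 ^ 01111001 = 10111011
00100010 ^ 00111101 = 00011111
00100001 ^ 00110000 = 00010001
01101101 ^ 01111000 = 00010101
00111000 ^ 00100000 = 00011000
00011111 ^ 01110011 = 01101100
01101000 ^ 01110100 = 00011100
00101010 ^ 01100001 = 01001011
10110011 ^ 01110100 = 11000111
01100111 ^ 01110101 = 00010010
10101111 ^ 01110011 = 11011100

8d f7 bb 1f 11 15 18 6c 1c 4b c7 12 dc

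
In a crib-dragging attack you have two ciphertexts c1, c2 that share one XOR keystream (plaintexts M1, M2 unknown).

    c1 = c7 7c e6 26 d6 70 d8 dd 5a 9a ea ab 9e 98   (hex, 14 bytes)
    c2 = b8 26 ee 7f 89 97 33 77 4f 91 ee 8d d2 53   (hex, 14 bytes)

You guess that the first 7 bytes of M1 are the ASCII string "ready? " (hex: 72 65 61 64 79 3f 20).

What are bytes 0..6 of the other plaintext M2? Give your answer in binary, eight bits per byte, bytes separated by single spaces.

00001101 00111111 01101001 00111101 00100110 11011000 11001011

First, c1 ⊕ c2 = (M1 ⊕ K) ⊕ (M2 ⊕ K) = M1 ⊕ M2, so the key drops out. Then M2 = (M1 ⊕ M2) ⊕ M1 over the first 7 bytes.
byte 0: (c7 XOR b8) XOR 72 = 7f XOR 72 = 0d
byte 1: (7c XOR 26) XOR 65 = 5a XOR 65 = 3f
byte 2: (e6 XOR ee) XOR 61 = 08 XOR 61 = 69
byte 3: (26 XOR 7f) XOR 64 = 59 XOR 64 = 3d
byte 4: (d6 XOR 89) XOR 79 = 5f XOR 79 = 26
byte 5: (70 XOR 97) XOR 3f = e7 XOR 3f = d8
byte 6: (d8 XOR 33) XOR 20 = eb XOR 20 = cb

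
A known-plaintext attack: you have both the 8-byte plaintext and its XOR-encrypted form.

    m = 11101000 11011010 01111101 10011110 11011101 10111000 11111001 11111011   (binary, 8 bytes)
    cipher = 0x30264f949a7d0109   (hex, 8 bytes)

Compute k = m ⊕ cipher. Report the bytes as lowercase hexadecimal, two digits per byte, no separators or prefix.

Since cipher = m ⊕ k, XORing both sides with m gives k = m ⊕ cipher.
e8 XOR 30 = d8
da XOR 26 = fc
7d XOR 4f = 32
9e XOR 94 = 0a
dd XOR 9a = 47
b8 XOR 7d = c5
f9 XOR 01 = f8
fb XOR 09 = f2

d8fc320a47c5f8f2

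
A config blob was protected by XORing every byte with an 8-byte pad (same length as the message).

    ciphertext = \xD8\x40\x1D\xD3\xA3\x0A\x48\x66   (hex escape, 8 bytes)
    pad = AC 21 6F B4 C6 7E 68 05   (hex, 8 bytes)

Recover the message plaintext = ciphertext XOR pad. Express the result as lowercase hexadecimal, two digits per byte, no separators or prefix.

7461726765742063

byte 0: 11011000 XOR 10101100 = 01110100
byte 1: 01000000 XOR 00100001 = 01100001
byte 2: 00011101 XOR 01101111 = 01110010
byte 3: 11010011 XOR 10110100 = 01100111
byte 4: 10100011 XOR 11000110 = 01100101
byte 5: 00001010 XOR 01111110 = 01110100
byte 6: 01001000 XOR 01101000 = 00100000
byte 7: 01100110 XOR 00000101 = 01100011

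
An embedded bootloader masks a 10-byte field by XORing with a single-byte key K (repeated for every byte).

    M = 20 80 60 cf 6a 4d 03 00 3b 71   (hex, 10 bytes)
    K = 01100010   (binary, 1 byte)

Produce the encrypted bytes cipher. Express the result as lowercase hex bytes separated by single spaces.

The 1-byte key repeats, so the effective keystream is 62 62 62 62 62 62 62 62 62 62.
byte 0: 20 XOR 62 = 42
byte 1: 80 XOR 62 = e2
byte 2: 60 XOR 62 = 02
byte 3: cf XOR 62 = ad
byte 4: 6a XOR 62 = 08
byte 5: 4d XOR 62 = 2f
byte 6: 03 XOR 62 = 61
byte 7: 00 XOR 62 = 62
byte 8: 3b XOR 62 = 59
byte 9: 71 XOR 62 = 13

42 e2 02 ad 08 2f 61 62 59 13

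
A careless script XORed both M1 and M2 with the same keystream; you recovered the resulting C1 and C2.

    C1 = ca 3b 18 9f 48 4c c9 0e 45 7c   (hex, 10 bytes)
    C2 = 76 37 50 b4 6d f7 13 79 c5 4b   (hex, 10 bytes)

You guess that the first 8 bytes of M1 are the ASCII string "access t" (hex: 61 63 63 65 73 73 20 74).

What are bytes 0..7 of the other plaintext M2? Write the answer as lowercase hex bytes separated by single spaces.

dd 6f 2b 4e 56 c8 fa 03

First, C1 ⊕ C2 = (M1 ⊕ K) ⊕ (M2 ⊕ K) = M1 ⊕ M2, so the key drops out. Then M2 = (M1 ⊕ M2) ⊕ M1 over the first 8 bytes.
byte 0: (ca XOR 76) XOR 61 = bc XOR 61 = dd
byte 1: (3b XOR 37) XOR 63 = 0c XOR 63 = 6f
byte 2: (18 XOR 50) XOR 63 = 48 XOR 63 = 2b
byte 3: (9f XOR b4) XOR 65 = 2b XOR 65 = 4e
byte 4: (48 XOR 6d) XOR 73 = 25 XOR 73 = 56
byte 5: (4c XOR f7) XOR 73 = bb XOR 73 = c8
byte 6: (c9 XOR 13) XOR 20 = da XOR 20 = fa
byte 7: (0e XOR 79) XOR 74 = 77 XOR 74 = 03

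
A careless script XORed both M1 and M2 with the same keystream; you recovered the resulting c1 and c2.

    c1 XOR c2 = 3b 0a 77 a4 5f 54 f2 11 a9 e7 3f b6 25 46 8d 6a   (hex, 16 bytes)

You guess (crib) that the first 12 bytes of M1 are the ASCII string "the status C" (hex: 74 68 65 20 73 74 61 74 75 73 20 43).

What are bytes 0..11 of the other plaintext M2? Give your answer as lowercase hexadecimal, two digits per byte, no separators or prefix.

Since c1 ⊕ c2 = M1 ⊕ M2, XORing with the guessed M1 bytes yields the corresponding M2 bytes: M2 = (c1 ⊕ c2) ⊕ M1.
byte 0:  59 XOR 116 =  79
byte 1:  10 XOR 104 =  98
byte 2: 119 XOR 101 =  18
byte 3: 164 XOR  32 = 132
byte 4:  95 XOR 115 =  44
byte 5:  84 XOR 116 =  32
byte 6: 242 XOR  97 = 147
byte 7:  17 XOR 116 = 101
byte 8: 169 XOR 117 = 220
byte 9: 231 XOR 115 = 148
byte 10:  63 XOR  32 =  31
byte 11: 182 XOR  67 = 245

4f6212842c209365dc941ff5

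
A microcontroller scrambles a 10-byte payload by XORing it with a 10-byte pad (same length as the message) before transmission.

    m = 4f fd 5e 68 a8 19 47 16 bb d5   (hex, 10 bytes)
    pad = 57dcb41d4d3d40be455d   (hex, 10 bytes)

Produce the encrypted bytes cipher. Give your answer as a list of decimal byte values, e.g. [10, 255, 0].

byte 0: 4f XOR 57 = 18
byte 1: fd XOR dc = 21
byte 2: 5e XOR b4 = ea
byte 3: 68 XOR 1d = 75
byte 4: a8 XOR 4d = e5
byte 5: 19 XOR 3d = 24
byte 6: 47 XOR 40 = 07
byte 7: 16 XOR be = a8
byte 8: bb XOR 45 = fe
byte 9: d5 XOR 5d = 88

[24, 33, 234, 117, 229, 36, 7, 168, 254, 136]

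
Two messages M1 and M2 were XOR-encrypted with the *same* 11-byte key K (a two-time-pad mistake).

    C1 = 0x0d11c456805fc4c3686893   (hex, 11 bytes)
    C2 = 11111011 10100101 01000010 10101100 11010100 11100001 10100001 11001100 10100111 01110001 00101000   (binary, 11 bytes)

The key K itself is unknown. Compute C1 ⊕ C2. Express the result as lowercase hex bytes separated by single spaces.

C1 ⊕ C2 = (M1 ⊕ K) ⊕ (M2 ⊕ K) = M1 ⊕ M2 — the shared key cancels under XOR.
byte 0: 0d xor fb = f6
byte 1: 11 xor a5 = b4
byte 2: c4 xor 42 = 86
byte 3: 56 xor ac = fa
byte 4: 80 xor d4 = 54
byte 5: 5f xor e1 = be
byte 6: c4 xor a1 = 65
byte 7: c3 xor cc = 0f
byte 8: 68 xor a7 = cf
byte 9: 68 xor 71 = 19
byte 10: 93 xor 28 = bb

f6 b4 86 fa 54 be 65 0f cf 19 bb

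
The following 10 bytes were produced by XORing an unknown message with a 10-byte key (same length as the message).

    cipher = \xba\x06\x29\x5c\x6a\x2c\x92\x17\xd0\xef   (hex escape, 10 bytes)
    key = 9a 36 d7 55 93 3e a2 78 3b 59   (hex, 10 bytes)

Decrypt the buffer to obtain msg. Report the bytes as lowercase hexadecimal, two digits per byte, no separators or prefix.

ba XOR 9a = 20
06 XOR 36 = 30
29 XOR d7 = fe
5c XOR 55 = 09
6a XOR 93 = f9
2c XOR 3e = 12
92 XOR a2 = 30
17 XOR 78 = 6f
d0 XOR 3b = eb
ef XOR 59 = b6

2030fe09f912306febb6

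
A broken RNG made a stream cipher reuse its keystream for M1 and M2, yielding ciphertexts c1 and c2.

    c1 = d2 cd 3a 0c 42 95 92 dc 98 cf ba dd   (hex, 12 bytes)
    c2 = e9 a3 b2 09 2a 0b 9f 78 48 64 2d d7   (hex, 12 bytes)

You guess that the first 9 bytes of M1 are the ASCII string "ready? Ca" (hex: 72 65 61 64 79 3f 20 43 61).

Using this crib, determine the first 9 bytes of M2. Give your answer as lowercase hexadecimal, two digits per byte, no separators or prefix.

First, c1 ⊕ c2 = (M1 ⊕ K) ⊕ (M2 ⊕ K) = M1 ⊕ M2, so the key drops out. Then M2 = (M1 ⊕ M2) ⊕ M1 over the first 9 bytes.
byte 0: (d2 XOR e9) XOR 72 = 3b XOR 72 = 49
byte 1: (cd XOR a3) XOR 65 = 6e XOR 65 = 0b
byte 2: (3a XOR b2) XOR 61 = 88 XOR 61 = e9
byte 3: (0c XOR 09) XOR 64 = 05 XOR 64 = 61
byte 4: (42 XOR 2a) XOR 79 = 68 XOR 79 = 11
byte 5: (95 XOR 0b) XOR 3f = 9e XOR 3f = a1
byte 6: (92 XOR 9f) XOR 20 = 0d XOR 20 = 2d
byte 7: (dc XOR 78) XOR 43 = a4 XOR 43 = e7
byte 8: (98 XOR 48) XOR 61 = d0 XOR 61 = b1

490be96111a12de7b1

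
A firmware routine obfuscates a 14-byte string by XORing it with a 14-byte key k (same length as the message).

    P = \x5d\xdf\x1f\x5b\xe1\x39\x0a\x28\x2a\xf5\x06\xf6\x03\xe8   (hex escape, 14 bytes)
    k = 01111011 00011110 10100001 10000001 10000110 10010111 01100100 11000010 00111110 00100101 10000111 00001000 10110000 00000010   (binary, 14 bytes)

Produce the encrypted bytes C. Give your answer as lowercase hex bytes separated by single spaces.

26 c1 be da 67 ae 6e ea 14 d0 81 fe b3 ea

5d xor 7b = 26
df xor 1e = c1
1f xor a1 = be
5b xor 81 = da
e1 xor 86 = 67
39 xor 97 = ae
0a xor 64 = 6e
28 xor c2 = ea
2a xor 3e = 14
f5 xor 25 = d0
06 xor 87 = 81
f6 xor 08 = fe
03 xor b0 = b3
e8 xor 02 = ea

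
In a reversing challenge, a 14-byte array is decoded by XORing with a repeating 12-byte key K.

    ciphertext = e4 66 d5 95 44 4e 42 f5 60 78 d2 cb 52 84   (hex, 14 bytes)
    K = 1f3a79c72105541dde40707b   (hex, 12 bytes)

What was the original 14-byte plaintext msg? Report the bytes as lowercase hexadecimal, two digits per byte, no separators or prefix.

fb5cac52654b16e8be38a2b04dbe

The 12-byte key repeats, so the effective keystream is 1f 3a 79 c7 21 05 54 1d de 40 70 7b 1f 3a.
byte 0: 228 ⊕  31 = 251
byte 1: 102 ⊕  58 =  92
byte 2: 213 ⊕ 121 = 172
byte 3: 149 ⊕ 199 =  82
byte 4:  68 ⊕  33 = 101
byte 5:  78 ⊕   5 =  75
byte 6:  66 ⊕  84 =  22
byte 7: 245 ⊕  29 = 232
byte 8:  96 ⊕ 222 = 190
byte 9: 120 ⊕  64 =  56
byte 10: 210 ⊕ 112 = 162
byte 11: 203 ⊕ 123 = 176
byte 12:  82 ⊕  31 =  77
byte 13: 132 ⊕  58 = 190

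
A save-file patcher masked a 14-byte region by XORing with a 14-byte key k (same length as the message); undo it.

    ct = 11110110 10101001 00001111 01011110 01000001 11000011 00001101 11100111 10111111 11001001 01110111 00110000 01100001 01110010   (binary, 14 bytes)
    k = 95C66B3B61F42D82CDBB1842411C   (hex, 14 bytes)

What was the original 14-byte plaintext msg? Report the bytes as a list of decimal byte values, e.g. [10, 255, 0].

[99, 111, 100, 101, 32, 55, 32, 101, 114, 114, 111, 114, 32, 110]

XOR is its own inverse, so applying the key byte-wise gives the result directly.
byte 0: f6 ⊕ 95 = 63
byte 1: a9 ⊕ c6 = 6f
byte 2: 0f ⊕ 6b = 64
byte 3: 5e ⊕ 3b = 65
byte 4: 41 ⊕ 61 = 20
byte 5: c3 ⊕ f4 = 37
byte 6: 0d ⊕ 2d = 20
byte 7: e7 ⊕ 82 = 65
byte 8: bf ⊕ cd = 72
byte 9: c9 ⊕ bb = 72
byte 10: 77 ⊕ 18 = 6f
byte 11: 30 ⊕ 42 = 72
byte 12: 61 ⊕ 41 = 20
byte 13: 72 ⊕ 1c = 6e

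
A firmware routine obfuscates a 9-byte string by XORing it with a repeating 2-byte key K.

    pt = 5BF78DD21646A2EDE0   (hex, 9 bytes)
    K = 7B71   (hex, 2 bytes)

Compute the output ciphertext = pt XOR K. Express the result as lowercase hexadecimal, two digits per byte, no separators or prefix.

2086f6a36d37d99c9b

The 2-byte key repeats, so the effective keystream is 7b 71 7b 71 7b 71 7b 71 7b.
byte 0:  91 XOR 123 =  32
byte 1: 247 XOR 113 = 134
byte 2: 141 XOR 123 = 246
byte 3: 210 XOR 113 = 163
byte 4:  22 XOR 123 = 109
byte 5:  70 XOR 113 =  55
byte 6: 162 XOR 123 = 217
byte 7: 237 XOR 113 = 156
byte 8: 224 XOR 123 = 155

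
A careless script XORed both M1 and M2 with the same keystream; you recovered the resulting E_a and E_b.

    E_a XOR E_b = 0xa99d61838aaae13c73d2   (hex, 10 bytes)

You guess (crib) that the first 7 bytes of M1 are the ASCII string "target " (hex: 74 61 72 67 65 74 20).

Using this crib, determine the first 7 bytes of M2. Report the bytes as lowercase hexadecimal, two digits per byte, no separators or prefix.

Since E_a ⊕ E_b = M1 ⊕ M2, XORing with the guessed M1 bytes yields the corresponding M2 bytes: M2 = (E_a ⊕ E_b) ⊕ M1.
169 ^ 116 = 221
157 ^  97 = 252
 97 ^ 114 =  19
131 ^ 103 = 228
138 ^ 101 = 239
170 ^ 116 = 222
225 ^  32 = 193

ddfc13e4efdec1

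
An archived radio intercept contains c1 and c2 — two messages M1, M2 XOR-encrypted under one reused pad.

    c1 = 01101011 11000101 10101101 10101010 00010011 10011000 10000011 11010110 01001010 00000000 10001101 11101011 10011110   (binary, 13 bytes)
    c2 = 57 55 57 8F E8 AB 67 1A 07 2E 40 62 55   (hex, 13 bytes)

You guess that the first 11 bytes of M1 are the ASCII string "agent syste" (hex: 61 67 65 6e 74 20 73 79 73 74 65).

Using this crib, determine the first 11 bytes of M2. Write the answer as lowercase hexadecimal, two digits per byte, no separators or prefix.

First, c1 ⊕ c2 = (M1 ⊕ K) ⊕ (M2 ⊕ K) = M1 ⊕ M2, so the key drops out. Then M2 = (M1 ⊕ M2) ⊕ M1 over the first 11 bytes.
byte 0: (6b ⊕ 57) ⊕ 61 = 3c ⊕ 61 = 5d
byte 1: (c5 ⊕ 55) ⊕ 67 = 90 ⊕ 67 = f7
byte 2: (ad ⊕ 57) ⊕ 65 = fa ⊕ 65 = 9f
byte 3: (aa ⊕ 8f) ⊕ 6e = 25 ⊕ 6e = 4b
byte 4: (13 ⊕ e8) ⊕ 74 = fb ⊕ 74 = 8f
byte 5: (98 ⊕ ab) ⊕ 20 = 33 ⊕ 20 = 13
byte 6: (83 ⊕ 67) ⊕ 73 = e4 ⊕ 73 = 97
byte 7: (d6 ⊕ 1a) ⊕ 79 = cc ⊕ 79 = b5
byte 8: (4a ⊕ 07) ⊕ 73 = 4d ⊕ 73 = 3e
byte 9: (00 ⊕ 2e) ⊕ 74 = 2e ⊕ 74 = 5a
byte 10: (8d ⊕ 40) ⊕ 65 = cd ⊕ 65 = a8

5df79f4b8f1397b53e5aa8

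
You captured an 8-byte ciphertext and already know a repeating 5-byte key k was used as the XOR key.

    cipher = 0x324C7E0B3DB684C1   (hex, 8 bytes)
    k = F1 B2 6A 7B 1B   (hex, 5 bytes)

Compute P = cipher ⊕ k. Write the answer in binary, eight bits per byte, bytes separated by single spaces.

11000011 11111110 00010100 01110000 00100110 01000111 00110110 10101011

The 5-byte key repeats, so the effective keystream is f1 b2 6a 7b 1b f1 b2 6a.
byte 0:  50 xor 241 = 195
byte 1:  76 xor 178 = 254
byte 2: 126 xor 106 =  20
byte 3:  11 xor 123 = 112
byte 4:  61 xor  27 =  38
byte 5: 182 xor 241 =  71
byte 6: 132 xor 178 =  54
byte 7: 193 xor 106 = 171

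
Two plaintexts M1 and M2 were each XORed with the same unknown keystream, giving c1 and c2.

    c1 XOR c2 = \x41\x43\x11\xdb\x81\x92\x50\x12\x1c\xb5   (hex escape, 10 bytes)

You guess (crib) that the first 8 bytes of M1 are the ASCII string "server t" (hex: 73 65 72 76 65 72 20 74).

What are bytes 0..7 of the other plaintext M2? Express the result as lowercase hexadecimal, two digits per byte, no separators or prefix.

Since c1 ⊕ c2 = M1 ⊕ M2, XORing with the guessed M1 bytes yields the corresponding M2 bytes: M2 = (c1 ⊕ c2) ⊕ M1.
byte 0: 01000001 xor 01110011 = 00110010
byte 1: 01000011 xor 01100101 = 00100110
byte 2: 00010001 xor 01110010 = 01100011
byte 3: 11011011 xor 01110110 = 10101101
byte 4: 10000001 xor 01100101 = 11100100
byte 5: 10010010 xor 01110010 = 11100000
byte 6: 01010000 xor 00100000 = 01110000
byte 7: 00010010 xor 01110100 = 01100110

322663ade4e07066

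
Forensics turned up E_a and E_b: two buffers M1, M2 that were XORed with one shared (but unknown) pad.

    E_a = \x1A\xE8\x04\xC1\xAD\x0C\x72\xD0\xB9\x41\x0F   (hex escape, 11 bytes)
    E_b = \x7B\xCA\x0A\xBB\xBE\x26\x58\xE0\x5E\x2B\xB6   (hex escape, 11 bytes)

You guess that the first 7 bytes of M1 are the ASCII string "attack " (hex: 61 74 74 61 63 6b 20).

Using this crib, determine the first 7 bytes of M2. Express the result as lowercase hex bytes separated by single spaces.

First, E_a ⊕ E_b = (M1 ⊕ K) ⊕ (M2 ⊕ K) = M1 ⊕ M2, so the key drops out. Then M2 = (M1 ⊕ M2) ⊕ M1 over the first 7 bytes.
byte 0: (1a xor 7b) xor 61 = 61 xor 61 = 00
byte 1: (e8 xor ca) xor 74 = 22 xor 74 = 56
byte 2: (04 xor 0a) xor 74 = 0e xor 74 = 7a
byte 3: (c1 xor bb) xor 61 = 7a xor 61 = 1b
byte 4: (ad xor be) xor 63 = 13 xor 63 = 70
byte 5: (0c xor 26) xor 6b = 2a xor 6b = 41
byte 6: (72 xor 58) xor 20 = 2a xor 20 = 0a

00 56 7a 1b 70 41 0a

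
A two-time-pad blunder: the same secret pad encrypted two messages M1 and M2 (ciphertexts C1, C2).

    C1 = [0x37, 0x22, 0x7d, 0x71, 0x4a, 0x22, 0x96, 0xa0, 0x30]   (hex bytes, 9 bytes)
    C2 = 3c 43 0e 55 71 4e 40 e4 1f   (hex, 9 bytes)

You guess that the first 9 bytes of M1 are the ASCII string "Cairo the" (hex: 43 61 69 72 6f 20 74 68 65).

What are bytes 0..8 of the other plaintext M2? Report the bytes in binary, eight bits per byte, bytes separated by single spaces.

First, C1 ⊕ C2 = (M1 ⊕ K) ⊕ (M2 ⊕ K) = M1 ⊕ M2, so the key drops out. Then M2 = (M1 ⊕ M2) ⊕ M1 over the first 9 bytes.
byte 0: (37 ⊕ 3c) ⊕ 43 = 0b ⊕ 43 = 48
byte 1: (22 ⊕ 43) ⊕ 61 = 61 ⊕ 61 = 00
byte 2: (7d ⊕ 0e) ⊕ 69 = 73 ⊕ 69 = 1a
byte 3: (71 ⊕ 55) ⊕ 72 = 24 ⊕ 72 = 56
byte 4: (4a ⊕ 71) ⊕ 6f = 3b ⊕ 6f = 54
byte 5: (22 ⊕ 4e) ⊕ 20 = 6c ⊕ 20 = 4c
byte 6: (96 ⊕ 40) ⊕ 74 = d6 ⊕ 74 = a2
byte 7: (a0 ⊕ e4) ⊕ 68 = 44 ⊕ 68 = 2c
byte 8: (30 ⊕ 1f) ⊕ 65 = 2f ⊕ 65 = 4a

01001000 00000000 00011010 01010110 01010100 01001100 10100010 00101100 01001010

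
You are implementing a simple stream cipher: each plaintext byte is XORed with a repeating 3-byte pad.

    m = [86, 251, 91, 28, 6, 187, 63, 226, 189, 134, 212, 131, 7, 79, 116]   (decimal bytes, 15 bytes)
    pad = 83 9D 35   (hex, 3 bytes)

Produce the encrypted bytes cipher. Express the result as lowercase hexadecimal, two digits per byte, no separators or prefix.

d5666e9f9b8ebc7f880549b684d241

The 3-byte key repeats, so the effective keystream is 83 9d 35 83 9d 35 83 9d 35 83 9d 35 83 9d 35.
byte 0: 01010110 xor 10000011 = 11010101
byte 1: 11111011 xor 10011101 = 01100110
byte 2: 01011011 xor 00110101 = 01101110
byte 3: 00011100 xor 10000011 = 10011111
byte 4: 00000110 xor 10011101 = 10011011
byte 5: 10111011 xor 00110101 = 10001110
byte 6: 00111111 xor 10000011 = 10111100
byte 7: 11100010 xor 10011101 = 01111111
byte 8: 10111101 xor 00110101 = 10001000
byte 9: 10000110 xor 10000011 = 00000101
byte 10: 11010100 xor 10011101 = 01001001
byte 11: 10000011 xor 00110101 = 10110110
byte 12: 00000111 xor 10000011 = 10000100
byte 13: 01001111 xor 10011101 = 11010010
byte 14: 01110100 xor 00110101 = 01000001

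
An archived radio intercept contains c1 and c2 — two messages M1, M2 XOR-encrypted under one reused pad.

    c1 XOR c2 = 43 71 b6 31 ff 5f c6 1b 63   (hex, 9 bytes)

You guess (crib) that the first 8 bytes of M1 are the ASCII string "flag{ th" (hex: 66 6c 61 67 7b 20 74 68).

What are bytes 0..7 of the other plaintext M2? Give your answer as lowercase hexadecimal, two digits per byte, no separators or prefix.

Since c1 ⊕ c2 = M1 ⊕ M2, XORing with the guessed M1 bytes yields the corresponding M2 bytes: M2 = (c1 ⊕ c2) ⊕ M1.
byte 0: 01000011 xor 01100110 = 00100101
byte 1: 01110001 xor 01101100 = 00011101
byte 2: 10110110 xor 01100001 = 11010111
byte 3: 00110001 xor 01100111 = 01010110
byte 4: 11111111 xor 01111011 = 10000100
byte 5: 01011111 xor 00100000 = 01111111
byte 6: 11000110 xor 01110100 = 10110010
byte 7: 00011011 xor 01101000 = 01110011

251dd756847fb273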